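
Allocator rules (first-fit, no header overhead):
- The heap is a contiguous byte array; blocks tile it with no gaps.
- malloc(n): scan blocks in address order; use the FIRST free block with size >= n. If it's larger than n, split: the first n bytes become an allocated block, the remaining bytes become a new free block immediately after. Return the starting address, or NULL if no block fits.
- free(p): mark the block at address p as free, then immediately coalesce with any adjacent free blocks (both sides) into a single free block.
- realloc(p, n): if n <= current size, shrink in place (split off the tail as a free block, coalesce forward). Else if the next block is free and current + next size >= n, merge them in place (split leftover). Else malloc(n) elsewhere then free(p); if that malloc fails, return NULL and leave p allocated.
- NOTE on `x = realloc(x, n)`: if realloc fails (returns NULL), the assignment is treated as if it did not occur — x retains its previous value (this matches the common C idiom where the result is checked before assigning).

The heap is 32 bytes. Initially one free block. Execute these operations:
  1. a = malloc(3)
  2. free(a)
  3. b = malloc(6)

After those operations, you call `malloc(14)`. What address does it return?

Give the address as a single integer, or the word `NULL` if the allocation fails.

Answer: 6

Derivation:
Op 1: a = malloc(3) -> a = 0; heap: [0-2 ALLOC][3-31 FREE]
Op 2: free(a) -> (freed a); heap: [0-31 FREE]
Op 3: b = malloc(6) -> b = 0; heap: [0-5 ALLOC][6-31 FREE]
malloc(14): first-fit scan over [0-5 ALLOC][6-31 FREE] -> 6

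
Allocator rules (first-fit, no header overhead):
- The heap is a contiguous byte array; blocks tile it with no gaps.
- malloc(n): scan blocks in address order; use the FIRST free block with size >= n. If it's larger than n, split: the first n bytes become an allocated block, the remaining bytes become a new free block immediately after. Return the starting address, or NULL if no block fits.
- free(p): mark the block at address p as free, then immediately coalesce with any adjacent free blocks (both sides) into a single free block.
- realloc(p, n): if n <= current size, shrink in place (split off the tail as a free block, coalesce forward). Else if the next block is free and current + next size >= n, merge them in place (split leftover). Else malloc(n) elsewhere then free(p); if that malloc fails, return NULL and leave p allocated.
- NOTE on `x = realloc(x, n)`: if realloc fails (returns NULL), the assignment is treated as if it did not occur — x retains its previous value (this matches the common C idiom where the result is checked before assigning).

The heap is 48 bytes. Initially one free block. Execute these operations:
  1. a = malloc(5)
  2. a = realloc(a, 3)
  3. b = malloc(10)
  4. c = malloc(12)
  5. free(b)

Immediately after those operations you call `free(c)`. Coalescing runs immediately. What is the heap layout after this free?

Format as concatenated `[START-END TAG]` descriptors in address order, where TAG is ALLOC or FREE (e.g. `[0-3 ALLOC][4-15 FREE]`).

Op 1: a = malloc(5) -> a = 0; heap: [0-4 ALLOC][5-47 FREE]
Op 2: a = realloc(a, 3) -> a = 0; heap: [0-2 ALLOC][3-47 FREE]
Op 3: b = malloc(10) -> b = 3; heap: [0-2 ALLOC][3-12 ALLOC][13-47 FREE]
Op 4: c = malloc(12) -> c = 13; heap: [0-2 ALLOC][3-12 ALLOC][13-24 ALLOC][25-47 FREE]
Op 5: free(b) -> (freed b); heap: [0-2 ALLOC][3-12 FREE][13-24 ALLOC][25-47 FREE]
free(c): c = 13 -> block [13-24 ALLOC]; mark free, coalesce with adjacent free neighbors -> [0-2 ALLOC][3-47 FREE]

Answer: [0-2 ALLOC][3-47 FREE]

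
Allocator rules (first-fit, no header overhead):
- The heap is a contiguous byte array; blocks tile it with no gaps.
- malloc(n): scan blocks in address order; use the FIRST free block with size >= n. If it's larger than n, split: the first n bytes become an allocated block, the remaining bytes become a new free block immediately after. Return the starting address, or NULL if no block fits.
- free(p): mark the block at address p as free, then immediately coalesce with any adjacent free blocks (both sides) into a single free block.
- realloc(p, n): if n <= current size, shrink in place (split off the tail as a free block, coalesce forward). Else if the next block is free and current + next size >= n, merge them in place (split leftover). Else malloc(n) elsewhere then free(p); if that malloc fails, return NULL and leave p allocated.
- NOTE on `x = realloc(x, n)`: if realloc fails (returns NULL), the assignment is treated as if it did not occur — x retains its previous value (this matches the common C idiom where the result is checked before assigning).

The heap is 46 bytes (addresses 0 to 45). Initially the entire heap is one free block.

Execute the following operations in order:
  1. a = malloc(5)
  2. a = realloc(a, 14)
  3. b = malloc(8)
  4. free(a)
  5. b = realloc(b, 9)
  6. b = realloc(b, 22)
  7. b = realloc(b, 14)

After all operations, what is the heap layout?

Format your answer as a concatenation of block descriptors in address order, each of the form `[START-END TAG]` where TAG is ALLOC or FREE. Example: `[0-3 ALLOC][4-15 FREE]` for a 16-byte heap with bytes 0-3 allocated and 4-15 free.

Answer: [0-13 FREE][14-27 ALLOC][28-45 FREE]

Derivation:
Op 1: a = malloc(5) -> a = 0; heap: [0-4 ALLOC][5-45 FREE]
Op 2: a = realloc(a, 14) -> a = 0; heap: [0-13 ALLOC][14-45 FREE]
Op 3: b = malloc(8) -> b = 14; heap: [0-13 ALLOC][14-21 ALLOC][22-45 FREE]
Op 4: free(a) -> (freed a); heap: [0-13 FREE][14-21 ALLOC][22-45 FREE]
Op 5: b = realloc(b, 9) -> b = 14; heap: [0-13 FREE][14-22 ALLOC][23-45 FREE]
Op 6: b = realloc(b, 22) -> b = 14; heap: [0-13 FREE][14-35 ALLOC][36-45 FREE]
Op 7: b = realloc(b, 14) -> b = 14; heap: [0-13 FREE][14-27 ALLOC][28-45 FREE]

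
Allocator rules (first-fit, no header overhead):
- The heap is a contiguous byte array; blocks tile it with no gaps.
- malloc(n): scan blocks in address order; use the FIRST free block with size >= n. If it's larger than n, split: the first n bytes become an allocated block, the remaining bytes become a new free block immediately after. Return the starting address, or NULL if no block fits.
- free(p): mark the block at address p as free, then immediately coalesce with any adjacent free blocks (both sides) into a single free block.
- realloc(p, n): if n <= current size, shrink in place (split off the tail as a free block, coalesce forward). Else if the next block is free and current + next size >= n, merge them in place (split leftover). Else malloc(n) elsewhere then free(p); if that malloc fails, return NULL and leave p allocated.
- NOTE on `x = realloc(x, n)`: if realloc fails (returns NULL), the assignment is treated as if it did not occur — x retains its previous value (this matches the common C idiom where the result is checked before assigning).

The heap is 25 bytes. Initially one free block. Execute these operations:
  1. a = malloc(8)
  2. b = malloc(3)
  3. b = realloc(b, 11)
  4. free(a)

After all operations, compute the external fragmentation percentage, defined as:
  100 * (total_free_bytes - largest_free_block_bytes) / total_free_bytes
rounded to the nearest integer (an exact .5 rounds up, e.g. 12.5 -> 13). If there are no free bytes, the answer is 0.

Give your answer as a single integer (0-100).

Answer: 43

Derivation:
Op 1: a = malloc(8) -> a = 0; heap: [0-7 ALLOC][8-24 FREE]
Op 2: b = malloc(3) -> b = 8; heap: [0-7 ALLOC][8-10 ALLOC][11-24 FREE]
Op 3: b = realloc(b, 11) -> b = 8; heap: [0-7 ALLOC][8-18 ALLOC][19-24 FREE]
Op 4: free(a) -> (freed a); heap: [0-7 FREE][8-18 ALLOC][19-24 FREE]
Free blocks: [8 6] total_free=14 largest=8 -> 100*(14-8)/14 = 600/14 ≈ 42.857 -> rounds to 43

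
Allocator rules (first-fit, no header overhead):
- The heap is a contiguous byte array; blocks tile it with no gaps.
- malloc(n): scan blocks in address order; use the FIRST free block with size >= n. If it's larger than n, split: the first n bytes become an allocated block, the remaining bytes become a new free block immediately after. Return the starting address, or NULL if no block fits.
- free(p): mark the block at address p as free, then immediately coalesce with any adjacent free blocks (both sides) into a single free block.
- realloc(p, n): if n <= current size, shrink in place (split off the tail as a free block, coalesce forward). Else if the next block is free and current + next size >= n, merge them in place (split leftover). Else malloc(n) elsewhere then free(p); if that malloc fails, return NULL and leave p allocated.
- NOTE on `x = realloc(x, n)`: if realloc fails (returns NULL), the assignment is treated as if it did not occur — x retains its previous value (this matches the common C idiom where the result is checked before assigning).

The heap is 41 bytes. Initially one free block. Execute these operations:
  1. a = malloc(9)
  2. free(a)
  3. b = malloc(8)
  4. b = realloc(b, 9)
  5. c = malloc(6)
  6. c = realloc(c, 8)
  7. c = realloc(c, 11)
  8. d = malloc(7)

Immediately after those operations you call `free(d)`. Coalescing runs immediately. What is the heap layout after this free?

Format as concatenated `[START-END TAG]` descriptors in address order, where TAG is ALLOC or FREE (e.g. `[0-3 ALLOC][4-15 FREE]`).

Answer: [0-8 ALLOC][9-19 ALLOC][20-40 FREE]

Derivation:
Op 1: a = malloc(9) -> a = 0; heap: [0-8 ALLOC][9-40 FREE]
Op 2: free(a) -> (freed a); heap: [0-40 FREE]
Op 3: b = malloc(8) -> b = 0; heap: [0-7 ALLOC][8-40 FREE]
Op 4: b = realloc(b, 9) -> b = 0; heap: [0-8 ALLOC][9-40 FREE]
Op 5: c = malloc(6) -> c = 9; heap: [0-8 ALLOC][9-14 ALLOC][15-40 FREE]
Op 6: c = realloc(c, 8) -> c = 9; heap: [0-8 ALLOC][9-16 ALLOC][17-40 FREE]
Op 7: c = realloc(c, 11) -> c = 9; heap: [0-8 ALLOC][9-19 ALLOC][20-40 FREE]
Op 8: d = malloc(7) -> d = 20; heap: [0-8 ALLOC][9-19 ALLOC][20-26 ALLOC][27-40 FREE]
free(d): d = 20 -> block [20-26 ALLOC]; mark free, coalesce with adjacent free neighbors -> [0-8 ALLOC][9-19 ALLOC][20-40 FREE]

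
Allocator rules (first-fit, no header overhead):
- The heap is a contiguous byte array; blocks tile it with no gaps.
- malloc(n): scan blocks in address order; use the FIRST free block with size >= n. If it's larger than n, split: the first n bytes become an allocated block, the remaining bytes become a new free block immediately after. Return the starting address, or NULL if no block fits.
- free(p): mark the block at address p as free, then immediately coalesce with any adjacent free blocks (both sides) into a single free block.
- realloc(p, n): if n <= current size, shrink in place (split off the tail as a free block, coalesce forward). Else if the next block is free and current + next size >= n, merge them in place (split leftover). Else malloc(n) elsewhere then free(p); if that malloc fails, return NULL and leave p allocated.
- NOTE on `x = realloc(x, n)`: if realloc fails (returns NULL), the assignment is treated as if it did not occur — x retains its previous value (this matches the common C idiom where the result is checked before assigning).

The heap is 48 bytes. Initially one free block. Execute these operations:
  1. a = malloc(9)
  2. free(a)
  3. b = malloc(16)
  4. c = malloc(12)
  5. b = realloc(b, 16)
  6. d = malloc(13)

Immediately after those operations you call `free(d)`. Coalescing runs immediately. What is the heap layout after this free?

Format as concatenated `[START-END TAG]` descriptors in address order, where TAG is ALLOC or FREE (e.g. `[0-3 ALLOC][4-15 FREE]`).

Answer: [0-15 ALLOC][16-27 ALLOC][28-47 FREE]

Derivation:
Op 1: a = malloc(9) -> a = 0; heap: [0-8 ALLOC][9-47 FREE]
Op 2: free(a) -> (freed a); heap: [0-47 FREE]
Op 3: b = malloc(16) -> b = 0; heap: [0-15 ALLOC][16-47 FREE]
Op 4: c = malloc(12) -> c = 16; heap: [0-15 ALLOC][16-27 ALLOC][28-47 FREE]
Op 5: b = realloc(b, 16) -> b = 0; heap: [0-15 ALLOC][16-27 ALLOC][28-47 FREE]
Op 6: d = malloc(13) -> d = 28; heap: [0-15 ALLOC][16-27 ALLOC][28-40 ALLOC][41-47 FREE]
free(d): d = 28 -> block [28-40 ALLOC]; mark free, coalesce with adjacent free neighbors -> [0-15 ALLOC][16-27 ALLOC][28-47 FREE]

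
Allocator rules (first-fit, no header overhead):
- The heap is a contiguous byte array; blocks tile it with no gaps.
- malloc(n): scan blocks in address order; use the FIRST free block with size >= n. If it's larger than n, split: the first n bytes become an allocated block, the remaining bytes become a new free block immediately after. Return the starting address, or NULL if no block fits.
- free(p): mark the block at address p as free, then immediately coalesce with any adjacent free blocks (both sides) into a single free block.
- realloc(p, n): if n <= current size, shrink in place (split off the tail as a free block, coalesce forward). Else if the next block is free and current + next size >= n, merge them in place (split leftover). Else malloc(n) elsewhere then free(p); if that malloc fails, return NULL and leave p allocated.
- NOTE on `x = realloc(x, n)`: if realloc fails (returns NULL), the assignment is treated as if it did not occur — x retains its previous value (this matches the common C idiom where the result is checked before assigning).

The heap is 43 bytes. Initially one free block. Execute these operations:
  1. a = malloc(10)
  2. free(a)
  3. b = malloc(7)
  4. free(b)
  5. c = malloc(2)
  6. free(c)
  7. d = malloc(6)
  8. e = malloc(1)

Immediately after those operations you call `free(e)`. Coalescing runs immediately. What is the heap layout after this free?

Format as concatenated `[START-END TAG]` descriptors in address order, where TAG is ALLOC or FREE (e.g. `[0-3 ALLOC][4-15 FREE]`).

Answer: [0-5 ALLOC][6-42 FREE]

Derivation:
Op 1: a = malloc(10) -> a = 0; heap: [0-9 ALLOC][10-42 FREE]
Op 2: free(a) -> (freed a); heap: [0-42 FREE]
Op 3: b = malloc(7) -> b = 0; heap: [0-6 ALLOC][7-42 FREE]
Op 4: free(b) -> (freed b); heap: [0-42 FREE]
Op 5: c = malloc(2) -> c = 0; heap: [0-1 ALLOC][2-42 FREE]
Op 6: free(c) -> (freed c); heap: [0-42 FREE]
Op 7: d = malloc(6) -> d = 0; heap: [0-5 ALLOC][6-42 FREE]
Op 8: e = malloc(1) -> e = 6; heap: [0-5 ALLOC][6-6 ALLOC][7-42 FREE]
free(e): e = 6 -> block [6-6 ALLOC]; mark free, coalesce with adjacent free neighbors -> [0-5 ALLOC][6-42 FREE]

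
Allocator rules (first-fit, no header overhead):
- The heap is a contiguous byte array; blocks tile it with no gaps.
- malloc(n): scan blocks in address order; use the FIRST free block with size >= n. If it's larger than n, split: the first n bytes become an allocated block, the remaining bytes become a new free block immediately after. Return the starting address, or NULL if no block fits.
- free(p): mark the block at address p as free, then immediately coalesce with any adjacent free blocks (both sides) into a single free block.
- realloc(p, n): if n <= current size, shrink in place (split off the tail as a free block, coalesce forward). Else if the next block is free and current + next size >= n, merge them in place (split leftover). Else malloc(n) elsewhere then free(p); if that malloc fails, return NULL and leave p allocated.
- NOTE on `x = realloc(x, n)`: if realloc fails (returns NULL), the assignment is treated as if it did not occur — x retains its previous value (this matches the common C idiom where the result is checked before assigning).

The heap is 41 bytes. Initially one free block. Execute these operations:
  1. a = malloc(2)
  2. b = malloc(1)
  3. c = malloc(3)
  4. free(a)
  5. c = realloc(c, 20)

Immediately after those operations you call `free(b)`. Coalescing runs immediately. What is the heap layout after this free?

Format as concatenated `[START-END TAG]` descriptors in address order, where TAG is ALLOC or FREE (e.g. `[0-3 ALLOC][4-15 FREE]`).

Answer: [0-2 FREE][3-22 ALLOC][23-40 FREE]

Derivation:
Op 1: a = malloc(2) -> a = 0; heap: [0-1 ALLOC][2-40 FREE]
Op 2: b = malloc(1) -> b = 2; heap: [0-1 ALLOC][2-2 ALLOC][3-40 FREE]
Op 3: c = malloc(3) -> c = 3; heap: [0-1 ALLOC][2-2 ALLOC][3-5 ALLOC][6-40 FREE]
Op 4: free(a) -> (freed a); heap: [0-1 FREE][2-2 ALLOC][3-5 ALLOC][6-40 FREE]
Op 5: c = realloc(c, 20) -> c = 3; heap: [0-1 FREE][2-2 ALLOC][3-22 ALLOC][23-40 FREE]
free(b): b = 2 -> block [2-2 ALLOC]; mark free, coalesce with adjacent free neighbors -> [0-2 FREE][3-22 ALLOC][23-40 FREE]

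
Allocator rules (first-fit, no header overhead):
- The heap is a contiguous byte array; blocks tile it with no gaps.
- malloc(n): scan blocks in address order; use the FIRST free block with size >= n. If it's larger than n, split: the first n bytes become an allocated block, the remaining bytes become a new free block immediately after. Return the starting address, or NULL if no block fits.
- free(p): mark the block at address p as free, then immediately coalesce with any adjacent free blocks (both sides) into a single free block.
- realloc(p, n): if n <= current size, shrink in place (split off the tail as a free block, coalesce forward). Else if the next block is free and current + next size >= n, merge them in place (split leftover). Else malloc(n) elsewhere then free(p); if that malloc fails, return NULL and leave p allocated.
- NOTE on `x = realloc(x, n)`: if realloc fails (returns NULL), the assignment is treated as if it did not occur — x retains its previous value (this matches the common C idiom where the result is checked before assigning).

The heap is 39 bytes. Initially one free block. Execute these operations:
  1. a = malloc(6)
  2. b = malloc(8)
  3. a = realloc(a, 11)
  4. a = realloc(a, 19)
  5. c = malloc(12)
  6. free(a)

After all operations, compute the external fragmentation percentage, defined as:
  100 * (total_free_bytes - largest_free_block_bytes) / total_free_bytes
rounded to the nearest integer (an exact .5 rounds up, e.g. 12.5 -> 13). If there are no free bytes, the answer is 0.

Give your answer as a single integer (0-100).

Answer: 19

Derivation:
Op 1: a = malloc(6) -> a = 0; heap: [0-5 ALLOC][6-38 FREE]
Op 2: b = malloc(8) -> b = 6; heap: [0-5 ALLOC][6-13 ALLOC][14-38 FREE]
Op 3: a = realloc(a, 11) -> a = 14; heap: [0-5 FREE][6-13 ALLOC][14-24 ALLOC][25-38 FREE]
Op 4: a = realloc(a, 19) -> a = 14; heap: [0-5 FREE][6-13 ALLOC][14-32 ALLOC][33-38 FREE]
Op 5: c = malloc(12) -> c = NULL; heap: [0-5 FREE][6-13 ALLOC][14-32 ALLOC][33-38 FREE]
Op 6: free(a) -> (freed a); heap: [0-5 FREE][6-13 ALLOC][14-38 FREE]
Free blocks: [6 25] total_free=31 largest=25 -> 100*(31-25)/31 = 600/31 ≈ 19.355 -> rounds to 19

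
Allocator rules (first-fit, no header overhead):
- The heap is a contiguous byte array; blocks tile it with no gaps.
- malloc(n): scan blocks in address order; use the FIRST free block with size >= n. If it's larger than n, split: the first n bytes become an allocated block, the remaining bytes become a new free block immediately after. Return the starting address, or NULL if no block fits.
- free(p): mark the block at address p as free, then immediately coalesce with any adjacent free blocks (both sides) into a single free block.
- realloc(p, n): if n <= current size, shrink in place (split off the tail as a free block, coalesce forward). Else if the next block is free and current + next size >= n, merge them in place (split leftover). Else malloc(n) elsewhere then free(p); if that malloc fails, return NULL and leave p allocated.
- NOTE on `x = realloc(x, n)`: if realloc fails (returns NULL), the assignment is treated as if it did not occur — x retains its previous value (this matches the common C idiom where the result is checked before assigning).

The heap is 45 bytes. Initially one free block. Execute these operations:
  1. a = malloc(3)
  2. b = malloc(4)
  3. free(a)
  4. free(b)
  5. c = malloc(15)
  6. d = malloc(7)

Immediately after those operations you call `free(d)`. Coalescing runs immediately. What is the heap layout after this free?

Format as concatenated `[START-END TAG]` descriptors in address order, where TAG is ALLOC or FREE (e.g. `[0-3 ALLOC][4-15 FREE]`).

Op 1: a = malloc(3) -> a = 0; heap: [0-2 ALLOC][3-44 FREE]
Op 2: b = malloc(4) -> b = 3; heap: [0-2 ALLOC][3-6 ALLOC][7-44 FREE]
Op 3: free(a) -> (freed a); heap: [0-2 FREE][3-6 ALLOC][7-44 FREE]
Op 4: free(b) -> (freed b); heap: [0-44 FREE]
Op 5: c = malloc(15) -> c = 0; heap: [0-14 ALLOC][15-44 FREE]
Op 6: d = malloc(7) -> d = 15; heap: [0-14 ALLOC][15-21 ALLOC][22-44 FREE]
free(d): d = 15 -> block [15-21 ALLOC]; mark free, coalesce with adjacent free neighbors -> [0-14 ALLOC][15-44 FREE]

Answer: [0-14 ALLOC][15-44 FREE]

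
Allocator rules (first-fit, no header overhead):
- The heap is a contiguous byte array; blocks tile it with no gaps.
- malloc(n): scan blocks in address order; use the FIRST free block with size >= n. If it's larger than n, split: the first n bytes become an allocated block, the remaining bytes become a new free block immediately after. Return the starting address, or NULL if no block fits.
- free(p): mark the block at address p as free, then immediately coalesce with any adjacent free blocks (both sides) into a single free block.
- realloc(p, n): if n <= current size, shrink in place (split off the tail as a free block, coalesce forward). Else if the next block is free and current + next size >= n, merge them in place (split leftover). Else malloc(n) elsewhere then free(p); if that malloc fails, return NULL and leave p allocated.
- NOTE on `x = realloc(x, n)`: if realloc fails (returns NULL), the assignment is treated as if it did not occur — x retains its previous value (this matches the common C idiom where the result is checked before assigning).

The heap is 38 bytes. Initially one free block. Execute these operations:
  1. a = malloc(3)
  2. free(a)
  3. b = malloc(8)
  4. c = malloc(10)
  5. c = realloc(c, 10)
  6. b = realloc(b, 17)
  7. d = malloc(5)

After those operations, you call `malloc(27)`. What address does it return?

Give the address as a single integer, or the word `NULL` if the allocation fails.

Answer: NULL

Derivation:
Op 1: a = malloc(3) -> a = 0; heap: [0-2 ALLOC][3-37 FREE]
Op 2: free(a) -> (freed a); heap: [0-37 FREE]
Op 3: b = malloc(8) -> b = 0; heap: [0-7 ALLOC][8-37 FREE]
Op 4: c = malloc(10) -> c = 8; heap: [0-7 ALLOC][8-17 ALLOC][18-37 FREE]
Op 5: c = realloc(c, 10) -> c = 8; heap: [0-7 ALLOC][8-17 ALLOC][18-37 FREE]
Op 6: b = realloc(b, 17) -> b = 18; heap: [0-7 FREE][8-17 ALLOC][18-34 ALLOC][35-37 FREE]
Op 7: d = malloc(5) -> d = 0; heap: [0-4 ALLOC][5-7 FREE][8-17 ALLOC][18-34 ALLOC][35-37 FREE]
malloc(27): first-fit scan over [0-4 ALLOC][5-7 FREE][8-17 ALLOC][18-34 ALLOC][35-37 FREE] -> NULL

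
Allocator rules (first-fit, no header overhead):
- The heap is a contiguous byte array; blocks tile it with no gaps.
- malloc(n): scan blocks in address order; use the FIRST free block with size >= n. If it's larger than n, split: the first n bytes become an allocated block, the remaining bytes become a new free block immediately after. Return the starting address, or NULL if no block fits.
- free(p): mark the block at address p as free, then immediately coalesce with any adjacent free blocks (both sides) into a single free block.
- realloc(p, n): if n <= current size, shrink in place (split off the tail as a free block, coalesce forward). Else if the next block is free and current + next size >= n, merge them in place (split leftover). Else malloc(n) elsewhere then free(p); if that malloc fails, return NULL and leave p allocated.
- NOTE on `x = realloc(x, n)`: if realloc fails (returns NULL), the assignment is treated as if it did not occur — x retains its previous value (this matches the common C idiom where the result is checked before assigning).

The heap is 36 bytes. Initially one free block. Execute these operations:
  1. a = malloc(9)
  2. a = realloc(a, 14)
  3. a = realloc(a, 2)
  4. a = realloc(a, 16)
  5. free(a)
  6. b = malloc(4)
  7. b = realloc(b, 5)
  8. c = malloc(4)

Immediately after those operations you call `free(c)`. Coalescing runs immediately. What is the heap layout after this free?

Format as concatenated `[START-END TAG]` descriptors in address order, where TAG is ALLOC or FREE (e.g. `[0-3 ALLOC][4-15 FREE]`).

Op 1: a = malloc(9) -> a = 0; heap: [0-8 ALLOC][9-35 FREE]
Op 2: a = realloc(a, 14) -> a = 0; heap: [0-13 ALLOC][14-35 FREE]
Op 3: a = realloc(a, 2) -> a = 0; heap: [0-1 ALLOC][2-35 FREE]
Op 4: a = realloc(a, 16) -> a = 0; heap: [0-15 ALLOC][16-35 FREE]
Op 5: free(a) -> (freed a); heap: [0-35 FREE]
Op 6: b = malloc(4) -> b = 0; heap: [0-3 ALLOC][4-35 FREE]
Op 7: b = realloc(b, 5) -> b = 0; heap: [0-4 ALLOC][5-35 FREE]
Op 8: c = malloc(4) -> c = 5; heap: [0-4 ALLOC][5-8 ALLOC][9-35 FREE]
free(c): c = 5 -> block [5-8 ALLOC]; mark free, coalesce with adjacent free neighbors -> [0-4 ALLOC][5-35 FREE]

Answer: [0-4 ALLOC][5-35 FREE]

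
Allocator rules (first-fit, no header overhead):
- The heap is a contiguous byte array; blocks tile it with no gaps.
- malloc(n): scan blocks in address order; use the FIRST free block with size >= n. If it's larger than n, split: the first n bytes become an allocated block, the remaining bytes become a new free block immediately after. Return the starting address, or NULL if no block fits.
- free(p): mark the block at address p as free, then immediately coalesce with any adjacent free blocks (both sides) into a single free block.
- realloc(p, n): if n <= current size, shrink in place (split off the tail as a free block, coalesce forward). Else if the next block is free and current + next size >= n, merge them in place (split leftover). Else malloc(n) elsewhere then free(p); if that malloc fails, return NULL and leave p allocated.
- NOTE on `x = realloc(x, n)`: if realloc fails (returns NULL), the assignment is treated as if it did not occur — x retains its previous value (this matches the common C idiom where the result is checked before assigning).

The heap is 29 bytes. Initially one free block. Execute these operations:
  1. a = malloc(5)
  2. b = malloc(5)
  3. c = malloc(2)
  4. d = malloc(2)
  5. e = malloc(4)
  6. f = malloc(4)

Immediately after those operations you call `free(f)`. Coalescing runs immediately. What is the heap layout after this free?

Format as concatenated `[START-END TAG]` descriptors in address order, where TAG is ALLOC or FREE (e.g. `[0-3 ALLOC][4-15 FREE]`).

Answer: [0-4 ALLOC][5-9 ALLOC][10-11 ALLOC][12-13 ALLOC][14-17 ALLOC][18-28 FREE]

Derivation:
Op 1: a = malloc(5) -> a = 0; heap: [0-4 ALLOC][5-28 FREE]
Op 2: b = malloc(5) -> b = 5; heap: [0-4 ALLOC][5-9 ALLOC][10-28 FREE]
Op 3: c = malloc(2) -> c = 10; heap: [0-4 ALLOC][5-9 ALLOC][10-11 ALLOC][12-28 FREE]
Op 4: d = malloc(2) -> d = 12; heap: [0-4 ALLOC][5-9 ALLOC][10-11 ALLOC][12-13 ALLOC][14-28 FREE]
Op 5: e = malloc(4) -> e = 14; heap: [0-4 ALLOC][5-9 ALLOC][10-11 ALLOC][12-13 ALLOC][14-17 ALLOC][18-28 FREE]
Op 6: f = malloc(4) -> f = 18; heap: [0-4 ALLOC][5-9 ALLOC][10-11 ALLOC][12-13 ALLOC][14-17 ALLOC][18-21 ALLOC][22-28 FREE]
free(f): f = 18 -> block [18-21 ALLOC]; mark free, coalesce with adjacent free neighbors -> [0-4 ALLOC][5-9 ALLOC][10-11 ALLOC][12-13 ALLOC][14-17 ALLOC][18-28 FREE]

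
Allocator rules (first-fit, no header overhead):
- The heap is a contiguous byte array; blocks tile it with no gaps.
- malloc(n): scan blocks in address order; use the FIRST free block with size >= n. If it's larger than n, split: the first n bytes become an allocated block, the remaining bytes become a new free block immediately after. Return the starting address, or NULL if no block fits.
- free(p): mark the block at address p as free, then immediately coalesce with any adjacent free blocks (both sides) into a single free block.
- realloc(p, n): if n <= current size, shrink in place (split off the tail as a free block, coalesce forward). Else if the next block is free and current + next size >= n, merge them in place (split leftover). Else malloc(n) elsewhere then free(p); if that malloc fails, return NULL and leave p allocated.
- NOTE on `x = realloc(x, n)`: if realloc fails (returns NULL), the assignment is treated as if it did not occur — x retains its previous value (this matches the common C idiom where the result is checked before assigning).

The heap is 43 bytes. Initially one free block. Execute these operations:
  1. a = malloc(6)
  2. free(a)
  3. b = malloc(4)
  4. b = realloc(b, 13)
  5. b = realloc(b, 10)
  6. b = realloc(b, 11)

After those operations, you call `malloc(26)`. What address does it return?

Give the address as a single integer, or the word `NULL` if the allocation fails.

Op 1: a = malloc(6) -> a = 0; heap: [0-5 ALLOC][6-42 FREE]
Op 2: free(a) -> (freed a); heap: [0-42 FREE]
Op 3: b = malloc(4) -> b = 0; heap: [0-3 ALLOC][4-42 FREE]
Op 4: b = realloc(b, 13) -> b = 0; heap: [0-12 ALLOC][13-42 FREE]
Op 5: b = realloc(b, 10) -> b = 0; heap: [0-9 ALLOC][10-42 FREE]
Op 6: b = realloc(b, 11) -> b = 0; heap: [0-10 ALLOC][11-42 FREE]
malloc(26): first-fit scan over [0-10 ALLOC][11-42 FREE] -> 11

Answer: 11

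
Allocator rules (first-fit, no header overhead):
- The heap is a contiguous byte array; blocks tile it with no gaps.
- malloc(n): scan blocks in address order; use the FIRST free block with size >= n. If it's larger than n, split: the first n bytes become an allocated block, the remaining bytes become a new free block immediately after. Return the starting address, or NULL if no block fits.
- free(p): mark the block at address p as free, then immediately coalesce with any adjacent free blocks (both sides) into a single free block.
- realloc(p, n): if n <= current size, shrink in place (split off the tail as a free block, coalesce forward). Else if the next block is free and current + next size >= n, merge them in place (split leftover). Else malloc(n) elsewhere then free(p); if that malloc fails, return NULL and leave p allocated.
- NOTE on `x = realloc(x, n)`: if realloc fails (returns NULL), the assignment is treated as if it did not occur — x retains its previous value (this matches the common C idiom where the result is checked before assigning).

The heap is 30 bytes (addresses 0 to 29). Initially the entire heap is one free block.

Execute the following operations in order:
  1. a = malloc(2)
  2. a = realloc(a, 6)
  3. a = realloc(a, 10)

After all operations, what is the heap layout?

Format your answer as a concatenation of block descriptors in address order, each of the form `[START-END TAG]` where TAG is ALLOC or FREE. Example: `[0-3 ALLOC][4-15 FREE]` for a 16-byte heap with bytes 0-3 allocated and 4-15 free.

Op 1: a = malloc(2) -> a = 0; heap: [0-1 ALLOC][2-29 FREE]
Op 2: a = realloc(a, 6) -> a = 0; heap: [0-5 ALLOC][6-29 FREE]
Op 3: a = realloc(a, 10) -> a = 0; heap: [0-9 ALLOC][10-29 FREE]

Answer: [0-9 ALLOC][10-29 FREE]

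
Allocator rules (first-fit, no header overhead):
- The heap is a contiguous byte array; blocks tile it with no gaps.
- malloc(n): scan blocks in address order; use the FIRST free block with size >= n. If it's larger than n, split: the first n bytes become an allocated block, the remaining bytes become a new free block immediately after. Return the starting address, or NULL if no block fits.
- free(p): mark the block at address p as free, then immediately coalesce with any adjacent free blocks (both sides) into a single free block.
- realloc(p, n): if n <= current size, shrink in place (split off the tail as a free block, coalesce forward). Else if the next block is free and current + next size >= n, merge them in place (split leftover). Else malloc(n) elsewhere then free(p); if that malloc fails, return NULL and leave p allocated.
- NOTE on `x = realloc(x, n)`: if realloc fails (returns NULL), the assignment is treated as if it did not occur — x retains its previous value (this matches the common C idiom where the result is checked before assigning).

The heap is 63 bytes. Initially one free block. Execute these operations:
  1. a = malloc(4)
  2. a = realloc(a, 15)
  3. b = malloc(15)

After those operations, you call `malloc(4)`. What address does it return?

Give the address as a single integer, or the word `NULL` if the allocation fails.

Answer: 30

Derivation:
Op 1: a = malloc(4) -> a = 0; heap: [0-3 ALLOC][4-62 FREE]
Op 2: a = realloc(a, 15) -> a = 0; heap: [0-14 ALLOC][15-62 FREE]
Op 3: b = malloc(15) -> b = 15; heap: [0-14 ALLOC][15-29 ALLOC][30-62 FREE]
malloc(4): first-fit scan over [0-14 ALLOC][15-29 ALLOC][30-62 FREE] -> 30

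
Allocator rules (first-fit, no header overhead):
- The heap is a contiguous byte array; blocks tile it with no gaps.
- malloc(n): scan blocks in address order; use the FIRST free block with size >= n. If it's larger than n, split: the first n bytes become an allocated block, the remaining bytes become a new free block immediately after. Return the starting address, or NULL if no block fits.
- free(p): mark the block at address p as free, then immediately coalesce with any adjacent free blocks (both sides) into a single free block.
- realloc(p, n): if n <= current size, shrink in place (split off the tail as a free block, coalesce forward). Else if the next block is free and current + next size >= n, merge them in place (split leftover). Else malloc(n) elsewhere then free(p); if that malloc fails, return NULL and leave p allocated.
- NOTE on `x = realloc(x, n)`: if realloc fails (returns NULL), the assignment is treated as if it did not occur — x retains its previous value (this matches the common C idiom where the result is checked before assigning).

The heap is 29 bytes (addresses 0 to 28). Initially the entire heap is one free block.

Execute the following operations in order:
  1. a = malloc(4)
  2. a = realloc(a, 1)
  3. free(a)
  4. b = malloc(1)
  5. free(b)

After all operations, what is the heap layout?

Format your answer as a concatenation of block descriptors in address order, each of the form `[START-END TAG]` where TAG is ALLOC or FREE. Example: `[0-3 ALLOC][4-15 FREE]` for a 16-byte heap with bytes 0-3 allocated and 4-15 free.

Answer: [0-28 FREE]

Derivation:
Op 1: a = malloc(4) -> a = 0; heap: [0-3 ALLOC][4-28 FREE]
Op 2: a = realloc(a, 1) -> a = 0; heap: [0-0 ALLOC][1-28 FREE]
Op 3: free(a) -> (freed a); heap: [0-28 FREE]
Op 4: b = malloc(1) -> b = 0; heap: [0-0 ALLOC][1-28 FREE]
Op 5: free(b) -> (freed b); heap: [0-28 FREE]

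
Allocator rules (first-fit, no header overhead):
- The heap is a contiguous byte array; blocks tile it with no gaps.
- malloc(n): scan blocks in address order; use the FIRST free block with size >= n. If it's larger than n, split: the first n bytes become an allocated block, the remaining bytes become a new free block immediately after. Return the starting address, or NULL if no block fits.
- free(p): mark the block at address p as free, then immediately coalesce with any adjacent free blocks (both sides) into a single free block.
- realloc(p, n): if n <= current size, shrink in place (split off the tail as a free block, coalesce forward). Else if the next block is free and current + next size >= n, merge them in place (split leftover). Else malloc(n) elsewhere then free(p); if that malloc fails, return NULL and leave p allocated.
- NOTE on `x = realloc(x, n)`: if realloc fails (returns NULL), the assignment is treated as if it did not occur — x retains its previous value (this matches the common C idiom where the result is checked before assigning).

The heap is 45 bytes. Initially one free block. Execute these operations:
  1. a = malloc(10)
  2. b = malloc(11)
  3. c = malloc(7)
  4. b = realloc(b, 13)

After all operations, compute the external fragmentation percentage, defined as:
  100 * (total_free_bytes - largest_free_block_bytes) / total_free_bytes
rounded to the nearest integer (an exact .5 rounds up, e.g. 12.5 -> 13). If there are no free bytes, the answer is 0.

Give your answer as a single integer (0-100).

Op 1: a = malloc(10) -> a = 0; heap: [0-9 ALLOC][10-44 FREE]
Op 2: b = malloc(11) -> b = 10; heap: [0-9 ALLOC][10-20 ALLOC][21-44 FREE]
Op 3: c = malloc(7) -> c = 21; heap: [0-9 ALLOC][10-20 ALLOC][21-27 ALLOC][28-44 FREE]
Op 4: b = realloc(b, 13) -> b = 28; heap: [0-9 ALLOC][10-20 FREE][21-27 ALLOC][28-40 ALLOC][41-44 FREE]
Free blocks: [11 4] total_free=15 largest=11 -> 100*(15-11)/15 = 400/15 ≈ 26.667 -> rounds to 27

Answer: 27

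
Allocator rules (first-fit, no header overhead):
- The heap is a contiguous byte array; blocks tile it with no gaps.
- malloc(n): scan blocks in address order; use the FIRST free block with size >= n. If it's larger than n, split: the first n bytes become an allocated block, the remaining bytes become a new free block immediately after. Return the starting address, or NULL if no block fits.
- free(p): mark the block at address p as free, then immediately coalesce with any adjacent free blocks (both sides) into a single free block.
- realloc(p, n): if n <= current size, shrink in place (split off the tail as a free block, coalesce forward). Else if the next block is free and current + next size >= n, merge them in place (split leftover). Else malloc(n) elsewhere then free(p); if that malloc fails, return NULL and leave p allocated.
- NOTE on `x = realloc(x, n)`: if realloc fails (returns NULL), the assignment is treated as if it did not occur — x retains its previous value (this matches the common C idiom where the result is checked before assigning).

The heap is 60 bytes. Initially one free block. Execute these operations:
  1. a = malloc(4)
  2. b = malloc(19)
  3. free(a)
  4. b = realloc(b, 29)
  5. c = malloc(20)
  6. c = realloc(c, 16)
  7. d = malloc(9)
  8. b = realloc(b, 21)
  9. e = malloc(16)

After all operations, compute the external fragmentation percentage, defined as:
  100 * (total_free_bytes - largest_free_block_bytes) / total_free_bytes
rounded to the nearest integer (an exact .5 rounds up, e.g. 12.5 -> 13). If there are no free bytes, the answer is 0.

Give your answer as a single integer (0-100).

Answer: 43

Derivation:
Op 1: a = malloc(4) -> a = 0; heap: [0-3 ALLOC][4-59 FREE]
Op 2: b = malloc(19) -> b = 4; heap: [0-3 ALLOC][4-22 ALLOC][23-59 FREE]
Op 3: free(a) -> (freed a); heap: [0-3 FREE][4-22 ALLOC][23-59 FREE]
Op 4: b = realloc(b, 29) -> b = 4; heap: [0-3 FREE][4-32 ALLOC][33-59 FREE]
Op 5: c = malloc(20) -> c = 33; heap: [0-3 FREE][4-32 ALLOC][33-52 ALLOC][53-59 FREE]
Op 6: c = realloc(c, 16) -> c = 33; heap: [0-3 FREE][4-32 ALLOC][33-48 ALLOC][49-59 FREE]
Op 7: d = malloc(9) -> d = 49; heap: [0-3 FREE][4-32 ALLOC][33-48 ALLOC][49-57 ALLOC][58-59 FREE]
Op 8: b = realloc(b, 21) -> b = 4; heap: [0-3 FREE][4-24 ALLOC][25-32 FREE][33-48 ALLOC][49-57 ALLOC][58-59 FREE]
Op 9: e = malloc(16) -> e = NULL; heap: [0-3 FREE][4-24 ALLOC][25-32 FREE][33-48 ALLOC][49-57 ALLOC][58-59 FREE]
Free blocks: [4 8 2] total_free=14 largest=8 -> 100*(14-8)/14 = 600/14 ≈ 42.857 -> rounds to 43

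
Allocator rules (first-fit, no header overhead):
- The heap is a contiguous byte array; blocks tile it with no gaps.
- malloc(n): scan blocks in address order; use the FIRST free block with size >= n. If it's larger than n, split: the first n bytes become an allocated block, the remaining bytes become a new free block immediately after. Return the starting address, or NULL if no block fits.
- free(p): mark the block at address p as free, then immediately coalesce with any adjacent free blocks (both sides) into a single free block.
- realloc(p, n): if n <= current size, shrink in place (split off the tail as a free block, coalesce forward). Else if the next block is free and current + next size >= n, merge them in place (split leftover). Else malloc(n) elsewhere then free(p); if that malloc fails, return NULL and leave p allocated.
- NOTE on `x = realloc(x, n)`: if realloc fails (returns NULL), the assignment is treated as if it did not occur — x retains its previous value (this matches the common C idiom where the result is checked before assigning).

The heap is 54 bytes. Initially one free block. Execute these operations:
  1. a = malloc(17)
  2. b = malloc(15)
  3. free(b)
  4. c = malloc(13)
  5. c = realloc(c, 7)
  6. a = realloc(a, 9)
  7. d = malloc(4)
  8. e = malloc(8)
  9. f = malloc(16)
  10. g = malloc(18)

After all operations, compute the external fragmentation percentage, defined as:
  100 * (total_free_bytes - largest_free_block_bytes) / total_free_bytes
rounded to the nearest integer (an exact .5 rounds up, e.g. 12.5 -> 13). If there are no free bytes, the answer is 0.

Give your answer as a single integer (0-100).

Op 1: a = malloc(17) -> a = 0; heap: [0-16 ALLOC][17-53 FREE]
Op 2: b = malloc(15) -> b = 17; heap: [0-16 ALLOC][17-31 ALLOC][32-53 FREE]
Op 3: free(b) -> (freed b); heap: [0-16 ALLOC][17-53 FREE]
Op 4: c = malloc(13) -> c = 17; heap: [0-16 ALLOC][17-29 ALLOC][30-53 FREE]
Op 5: c = realloc(c, 7) -> c = 17; heap: [0-16 ALLOC][17-23 ALLOC][24-53 FREE]
Op 6: a = realloc(a, 9) -> a = 0; heap: [0-8 ALLOC][9-16 FREE][17-23 ALLOC][24-53 FREE]
Op 7: d = malloc(4) -> d = 9; heap: [0-8 ALLOC][9-12 ALLOC][13-16 FREE][17-23 ALLOC][24-53 FREE]
Op 8: e = malloc(8) -> e = 24; heap: [0-8 ALLOC][9-12 ALLOC][13-16 FREE][17-23 ALLOC][24-31 ALLOC][32-53 FREE]
Op 9: f = malloc(16) -> f = 32; heap: [0-8 ALLOC][9-12 ALLOC][13-16 FREE][17-23 ALLOC][24-31 ALLOC][32-47 ALLOC][48-53 FREE]
Op 10: g = malloc(18) -> g = NULL; heap: [0-8 ALLOC][9-12 ALLOC][13-16 FREE][17-23 ALLOC][24-31 ALLOC][32-47 ALLOC][48-53 FREE]
Free blocks: [4 6] total_free=10 largest=6 -> 100*(10-6)/10 = 400/10 = 40

Answer: 40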